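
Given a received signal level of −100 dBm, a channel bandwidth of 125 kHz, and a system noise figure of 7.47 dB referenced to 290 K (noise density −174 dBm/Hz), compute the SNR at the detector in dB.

Noise floor: N = −174 + 10 log₁₀(B) + NF
10 log₁₀(1.25×10⁵) = 50.97 dB
N = −174 + 50.97 + 7.47 = −115.56 dBm
SNR = P_sig − N = −100 − (−115.56) = 15.56 dB → 15.6 dB

15.6 dB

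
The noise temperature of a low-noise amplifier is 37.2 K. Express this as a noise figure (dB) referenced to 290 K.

0.524 dB

F = 1 + T_e/T₀ = 1 + 37.2/290 = 1.12828
NF = 10 log₁₀(1.12828) = 0.524 dB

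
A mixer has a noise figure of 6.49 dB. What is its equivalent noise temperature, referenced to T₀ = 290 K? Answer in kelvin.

1002 K

F = 10^(6.49/10) = 4.45656
T_e = (F − 1)·T₀ = (4.45656 − 1) × 290 = 1002 K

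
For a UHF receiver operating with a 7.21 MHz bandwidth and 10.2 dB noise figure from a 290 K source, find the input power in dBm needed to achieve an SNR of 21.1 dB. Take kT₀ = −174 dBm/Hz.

Sensitivity = −174 + 10 log₁₀(B) + NF + SNR_min
= −174 + 68.58 + 10.2 + 21.1
= −74.12 dBm → −74.1 dBm

−74.1 dBm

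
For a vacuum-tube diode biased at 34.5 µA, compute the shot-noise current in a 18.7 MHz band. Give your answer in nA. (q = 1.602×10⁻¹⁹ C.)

I_n = √(2qI·B)
2qI·B = 2 × 1.602×10⁻¹⁹ × 3.45×10⁻⁵ × 1.87×10⁷ = 2.07×10⁻¹⁶ A²
I_n = √(2.07×10⁻¹⁶) = 1.44×10⁻⁸ A = 14.4 nA

14.4 nA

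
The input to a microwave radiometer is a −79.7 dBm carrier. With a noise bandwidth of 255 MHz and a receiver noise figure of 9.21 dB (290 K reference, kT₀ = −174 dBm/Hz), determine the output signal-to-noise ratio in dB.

Noise floor: N = −174 + 10 log₁₀(B) + NF
10 log₁₀(2.55×10⁸) = 84.07 dB
N = −174 + 84.07 + 9.21 = −80.72 dBm
SNR = P_sig − N = −79.7 − (−80.72) = 1.02 dB → 1.0 dB

1.0 dB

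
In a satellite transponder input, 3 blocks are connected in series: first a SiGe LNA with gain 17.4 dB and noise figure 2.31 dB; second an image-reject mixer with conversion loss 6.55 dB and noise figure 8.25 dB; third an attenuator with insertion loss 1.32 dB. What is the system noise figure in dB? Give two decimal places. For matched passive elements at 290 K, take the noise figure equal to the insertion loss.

2.64 dB

Convert to linear (a loss of L dB is a gain of −L dB): F_i = 10^(NF_i/10), G_i = 10^(G_i,dB/10)
  Stage 1: F_1 = 10^(2.31/10) = 1.702, G_1 = 10^(17.4/10) = 54.95
  Stage 2: F_2 = 10^(8.25/10) = 6.683, G_2 = 10^(−6.55/10) = 0.2213
  Stage 3: F_3 = 10^(1.32/10) = 1.355, G_3 = 10^(−1.32/10) = 0.7379
Friis cascade:
  F = 1.702 + (6.683 − 1)/54.95 + (1.355 − 1)/12.16 = 1.835
NF = 10 log₁₀(1.835) = 2.64 dB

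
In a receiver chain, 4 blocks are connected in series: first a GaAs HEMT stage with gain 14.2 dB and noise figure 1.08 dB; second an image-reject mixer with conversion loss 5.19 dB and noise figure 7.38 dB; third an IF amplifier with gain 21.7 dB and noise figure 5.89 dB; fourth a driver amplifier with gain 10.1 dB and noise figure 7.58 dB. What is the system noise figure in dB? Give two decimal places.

Convert to linear (a loss of L dB is a gain of −L dB): F_i = 10^(NF_i/10), G_i = 10^(G_i,dB/10)
  Stage 1: F_1 = 10^(1.08/10) = 1.282, G_1 = 10^(14.2/10) = 26.30
  Stage 2: F_2 = 10^(7.38/10) = 5.470, G_2 = 10^(−5.19/10) = 0.3027
  Stage 3: F_3 = 10^(5.89/10) = 3.882, G_3 = 10^(21.7/10) = 147.9
  Stage 4: F_4 = 10^(7.58/10) = 5.728, G_4 = 10^(10.1/10) = 10.23
Friis cascade:
  F = 1.282 + (5.470 − 1)/26.30 + (3.882 − 1)/7.962 + (5.728 − 1)/1178 = 1.818
NF = 10 log₁₀(1.818) = 2.60 dB

2.60 dB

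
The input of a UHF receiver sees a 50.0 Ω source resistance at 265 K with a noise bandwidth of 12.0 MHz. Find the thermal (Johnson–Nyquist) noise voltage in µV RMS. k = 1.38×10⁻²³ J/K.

2.96 µV

V_n = √(4kTRB)
4kTRB = 4 × 1.38×10⁻²³ × 265 × 5.00×10¹ × 1.20×10⁷ = 8.78×10⁻¹² V²
V_n = √(8.78×10⁻¹²) = 2.96×10⁻⁶ V = 2.96 µV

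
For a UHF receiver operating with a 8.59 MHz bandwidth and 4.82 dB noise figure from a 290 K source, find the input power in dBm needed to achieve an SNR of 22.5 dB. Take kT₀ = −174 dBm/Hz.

−77.3 dBm

Sensitivity = −174 + 10 log₁₀(B) + NF + SNR_min
= −174 + 69.34 + 4.82 + 22.5
= −77.34 dBm → −77.3 dBm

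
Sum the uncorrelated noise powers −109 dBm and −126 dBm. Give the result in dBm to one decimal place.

−108.9 dBm

Convert to linear, add, convert back:
P₁ = 1.26×10⁻¹⁴ W, P₂ = 2.51×10⁻¹⁶ W
P_tot = 1.28×10⁻¹⁴ W → 10 log₁₀(P_tot / 10⁻³) = −108.9 dBm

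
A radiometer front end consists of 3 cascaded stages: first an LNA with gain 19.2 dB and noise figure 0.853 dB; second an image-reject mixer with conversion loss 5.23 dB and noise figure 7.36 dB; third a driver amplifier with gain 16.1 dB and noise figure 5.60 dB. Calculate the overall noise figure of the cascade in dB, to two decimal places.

1.39 dB

Convert to linear (a loss of L dB is a gain of −L dB): F_i = 10^(NF_i/10), G_i = 10^(G_i,dB/10)
  Stage 1: F_1 = 10^(0.853/10) = 1.217, G_1 = 10^(19.2/10) = 83.18
  Stage 2: F_2 = 10^(7.36/10) = 5.445, G_2 = 10^(−5.23/10) = 0.2999
  Stage 3: F_3 = 10^(5.60/10) = 3.631, G_3 = 10^(16.1/10) = 40.74
Friis cascade:
  F = 1.217 + (5.445 − 1)/83.18 + (3.631 − 1)/24.95 = 1.376
NF = 10 log₁₀(1.376) = 1.39 dB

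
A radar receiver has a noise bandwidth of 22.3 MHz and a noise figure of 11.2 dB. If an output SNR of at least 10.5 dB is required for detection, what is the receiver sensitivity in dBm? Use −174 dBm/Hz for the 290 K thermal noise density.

−78.8 dBm

Sensitivity = −174 + 10 log₁₀(B) + NF + SNR_min
= −174 + 73.48 + 11.2 + 10.5
= −78.82 dBm → −78.8 dBm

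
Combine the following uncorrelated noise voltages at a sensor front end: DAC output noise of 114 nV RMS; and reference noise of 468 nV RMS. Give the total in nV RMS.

Uncorrelated sources add in power (mean-square): V_tot = √(ΣV_i²)
V_tot = √[(1.14×10⁻⁷)² + (4.68×10⁻⁷)²] = 4.82×10⁻⁷ V = 482 nV

482 nV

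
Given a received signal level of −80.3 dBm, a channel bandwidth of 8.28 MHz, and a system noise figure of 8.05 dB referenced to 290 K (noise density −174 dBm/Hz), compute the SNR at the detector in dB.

16.5 dB

Noise floor: N = −174 + 10 log₁₀(B) + NF
10 log₁₀(8.28×10⁶) = 69.18 dB
N = −174 + 69.18 + 8.05 = −96.77 dBm
SNR = P_sig − N = −80.3 − (−96.77) = 16.47 dB → 16.5 dB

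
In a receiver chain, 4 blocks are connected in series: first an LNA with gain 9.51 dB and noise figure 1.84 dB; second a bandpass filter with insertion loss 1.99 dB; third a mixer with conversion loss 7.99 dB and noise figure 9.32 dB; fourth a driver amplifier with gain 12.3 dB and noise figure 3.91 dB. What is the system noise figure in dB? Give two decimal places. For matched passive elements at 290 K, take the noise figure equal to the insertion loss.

Convert to linear (a loss of L dB is a gain of −L dB): F_i = 10^(NF_i/10), G_i = 10^(G_i,dB/10)
  Stage 1: F_1 = 10^(1.84/10) = 1.528, G_1 = 10^(9.51/10) = 8.933
  Stage 2: F_2 = 10^(1.99/10) = 1.581, G_2 = 10^(−1.99/10) = 0.6324
  Stage 3: F_3 = 10^(9.32/10) = 8.551, G_3 = 10^(−7.99/10) = 0.1589
  Stage 4: F_4 = 10^(3.91/10) = 2.460, G_4 = 10^(12.3/10) = 16.98
Friis cascade:
  F = 1.528 + (1.581 − 1)/8.933 + (8.551 − 1)/5.649 + (2.460 − 1)/0.8974 = 4.556
NF = 10 log₁₀(4.556) = 6.59 dB

6.59 dB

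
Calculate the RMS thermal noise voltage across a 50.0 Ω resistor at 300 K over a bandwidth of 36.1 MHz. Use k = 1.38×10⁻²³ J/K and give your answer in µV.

V_n = √(4kTRB)
4kTRB = 4 × 1.38×10⁻²³ × 300 × 5.00×10¹ × 3.61×10⁷ = 2.99×10⁻¹¹ V²
V_n = √(2.99×10⁻¹¹) = 5.47×10⁻⁶ V = 5.47 µV

5.47 µV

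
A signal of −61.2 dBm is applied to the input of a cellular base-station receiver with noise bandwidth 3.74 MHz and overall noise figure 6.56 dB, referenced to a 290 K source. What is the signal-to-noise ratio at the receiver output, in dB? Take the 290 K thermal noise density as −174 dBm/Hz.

Noise floor: N = −174 + 10 log₁₀(B) + NF
10 log₁₀(3.74×10⁶) = 65.73 dB
N = −174 + 65.73 + 6.56 = −101.71 dBm
SNR = P_sig − N = −61.2 − (−101.71) = 40.51 dB → 40.5 dB

40.5 dB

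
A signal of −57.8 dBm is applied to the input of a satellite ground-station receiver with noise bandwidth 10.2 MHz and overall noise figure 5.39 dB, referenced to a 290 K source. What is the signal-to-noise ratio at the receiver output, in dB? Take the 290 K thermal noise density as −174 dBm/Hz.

Noise floor: N = −174 + 10 log₁₀(B) + NF
10 log₁₀(1.02×10⁷) = 70.09 dB
N = −174 + 70.09 + 5.39 = −98.52 dBm
SNR = P_sig − N = −57.8 − (−98.52) = 40.72 dB → 40.7 dB

40.7 dB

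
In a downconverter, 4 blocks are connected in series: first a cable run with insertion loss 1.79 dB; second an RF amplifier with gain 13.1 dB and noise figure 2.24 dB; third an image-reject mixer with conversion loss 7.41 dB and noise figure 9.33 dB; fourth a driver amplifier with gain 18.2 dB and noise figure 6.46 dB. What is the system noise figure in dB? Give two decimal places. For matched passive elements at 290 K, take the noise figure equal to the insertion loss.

Convert to linear (a loss of L dB is a gain of −L dB): F_i = 10^(NF_i/10), G_i = 10^(G_i,dB/10)
  Stage 1: F_1 = 10^(1.79/10) = 1.510, G_1 = 10^(−1.79/10) = 0.6622
  Stage 2: F_2 = 10^(2.24/10) = 1.675, G_2 = 10^(13.1/10) = 20.42
  Stage 3: F_3 = 10^(9.33/10) = 8.570, G_3 = 10^(−7.41/10) = 0.1816
  Stage 4: F_4 = 10^(6.46/10) = 4.426, G_4 = 10^(18.2/10) = 66.07
Friis cascade:
  F = 1.510 + (1.675 − 1)/0.6622 + (8.570 − 1)/13.52 + (4.426 − 1)/2.455 = 4.485
NF = 10 log₁₀(4.485) = 6.52 dB

6.52 dB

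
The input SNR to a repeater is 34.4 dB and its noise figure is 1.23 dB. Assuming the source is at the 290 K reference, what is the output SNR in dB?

33.17 dB

By definition F = SNR_in/SNR_out, so in dB: SNR_out = SNR_in − NF
SNR_out = 34.4 − 1.23 = 33.17 dB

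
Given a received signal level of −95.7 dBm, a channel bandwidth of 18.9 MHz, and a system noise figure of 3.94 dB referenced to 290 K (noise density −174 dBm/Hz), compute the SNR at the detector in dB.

1.6 dB

Noise floor: N = −174 + 10 log₁₀(B) + NF
10 log₁₀(1.89×10⁷) = 72.76 dB
N = −174 + 72.76 + 3.94 = −97.30 dBm
SNR = P_sig − N = −95.7 − (−97.30) = 1.60 dB → 1.6 dB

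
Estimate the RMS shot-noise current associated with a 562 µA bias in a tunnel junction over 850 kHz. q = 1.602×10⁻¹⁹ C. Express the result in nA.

12.4 nA

I_n = √(2qI·B)
2qI·B = 2 × 1.602×10⁻¹⁹ × 5.62×10⁻⁴ × 8.50×10⁵ = 1.53×10⁻¹⁶ A²
I_n = √(1.53×10⁻¹⁶) = 1.24×10⁻⁸ A = 12.4 nA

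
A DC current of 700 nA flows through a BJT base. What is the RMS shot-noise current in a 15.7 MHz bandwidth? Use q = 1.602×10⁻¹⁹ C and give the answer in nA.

1.88 nA

I_n = √(2qI·B)
2qI·B = 2 × 1.602×10⁻¹⁹ × 7.00×10⁻⁷ × 1.57×10⁷ = 3.52×10⁻¹⁸ A²
I_n = √(3.52×10⁻¹⁸) = 1.88×10⁻⁹ A = 1.88 nA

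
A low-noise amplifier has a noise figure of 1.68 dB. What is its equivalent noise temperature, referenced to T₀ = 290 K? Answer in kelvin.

F = 10^(1.68/10) = 1.47231
T_e = (F − 1)·T₀ = (1.47231 − 1) × 290 = 137 K

137 K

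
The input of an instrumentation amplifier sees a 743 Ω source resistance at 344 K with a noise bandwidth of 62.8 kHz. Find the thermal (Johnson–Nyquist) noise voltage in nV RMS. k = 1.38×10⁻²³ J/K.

V_n = √(4kTRB)
4kTRB = 4 × 1.38×10⁻²³ × 344 × 7.43×10² × 6.28×10⁴ = 8.86×10⁻¹³ V²
V_n = √(8.86×10⁻¹³) = 9.41×10⁻⁷ V = 941 nV

941 nV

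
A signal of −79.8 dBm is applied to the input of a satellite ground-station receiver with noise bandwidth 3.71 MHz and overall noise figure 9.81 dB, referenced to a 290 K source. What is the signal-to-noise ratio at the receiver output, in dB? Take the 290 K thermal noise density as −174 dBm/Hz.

Noise floor: N = −174 + 10 log₁₀(B) + NF
10 log₁₀(3.71×10⁶) = 65.69 dB
N = −174 + 65.69 + 9.81 = −98.50 dBm
SNR = P_sig − N = −79.8 − (−98.50) = 18.70 dB → 18.7 dB

18.7 dB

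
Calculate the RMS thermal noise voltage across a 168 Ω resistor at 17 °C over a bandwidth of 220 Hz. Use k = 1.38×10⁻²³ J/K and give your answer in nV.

T = 17 °C + 273.15 = 290.15 K
V_n = √(4kTRB)
4kTRB = 4 × 1.38×10⁻²³ × 290.15 × 1.68×10² × 2.20×10² = 5.92×10⁻¹⁶ V²
V_n = √(5.92×10⁻¹⁶) = 2.43×10⁻⁸ V = 24.3 nV

24.3 nV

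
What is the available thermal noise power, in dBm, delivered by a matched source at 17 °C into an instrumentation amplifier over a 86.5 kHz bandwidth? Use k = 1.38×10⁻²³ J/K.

−124.6 dBm

T = 17 °C + 273.15 = 290.15 K
P_n = kTB = 1.38×10⁻²³ × 290.15 × 8.65×10⁴ = 3.46×10⁻¹⁶ W
In dBm: 10 log₁₀(3.46×10⁻¹⁶ / 10⁻³) = −124.6 dBm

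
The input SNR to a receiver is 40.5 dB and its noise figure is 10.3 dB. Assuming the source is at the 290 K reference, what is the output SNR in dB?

By definition F = SNR_in/SNR_out, so in dB: SNR_out = SNR_in − NF
SNR_out = 40.5 − 10.3 = 30.2 dB

30.2 dB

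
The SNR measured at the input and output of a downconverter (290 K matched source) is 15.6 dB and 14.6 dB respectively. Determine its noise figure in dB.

NF (dB) = SNR_in(dB) − SNR_out(dB) when the source is at T₀
NF = 15.6 − 14.6 = 1.0 dB

1.0 dB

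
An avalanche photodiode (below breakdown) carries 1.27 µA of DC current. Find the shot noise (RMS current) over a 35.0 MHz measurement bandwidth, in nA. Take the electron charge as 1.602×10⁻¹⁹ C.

3.77 nA

I_n = √(2qI·B)
2qI·B = 2 × 1.602×10⁻¹⁹ × 1.27×10⁻⁶ × 3.50×10⁷ = 1.42×10⁻¹⁷ A²
I_n = √(1.42×10⁻¹⁷) = 3.77×10⁻⁹ A = 3.77 nA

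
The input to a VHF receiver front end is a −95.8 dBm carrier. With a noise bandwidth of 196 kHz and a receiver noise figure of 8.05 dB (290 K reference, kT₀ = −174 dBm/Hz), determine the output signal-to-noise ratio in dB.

Noise floor: N = −174 + 10 log₁₀(B) + NF
10 log₁₀(1.96×10⁵) = 52.92 dB
N = −174 + 52.92 + 8.05 = −113.03 dBm
SNR = P_sig − N = −95.8 − (−113.03) = 17.23 dB → 17.2 dB

17.2 dB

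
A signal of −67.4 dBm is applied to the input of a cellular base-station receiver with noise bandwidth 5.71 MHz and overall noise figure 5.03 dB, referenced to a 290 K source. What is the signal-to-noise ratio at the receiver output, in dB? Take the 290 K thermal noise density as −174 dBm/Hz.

Noise floor: N = −174 + 10 log₁₀(B) + NF
10 log₁₀(5.71×10⁶) = 67.57 dB
N = −174 + 67.57 + 5.03 = −101.40 dBm
SNR = P_sig − N = −67.4 − (−101.40) = 34.00 dB → 34.0 dB

34.0 dB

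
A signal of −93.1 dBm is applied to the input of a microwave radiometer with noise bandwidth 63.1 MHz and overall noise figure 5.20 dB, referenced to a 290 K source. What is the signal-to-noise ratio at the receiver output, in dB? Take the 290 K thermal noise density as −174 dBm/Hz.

−2.3 dB

Noise floor: N = −174 + 10 log₁₀(B) + NF
10 log₁₀(6.31×10⁷) = 78 dB
N = −174 + 78 + 5.20 = −90.80 dBm
SNR = P_sig − N = −93.1 − (−90.80) = −2.30 dB → −2.3 dB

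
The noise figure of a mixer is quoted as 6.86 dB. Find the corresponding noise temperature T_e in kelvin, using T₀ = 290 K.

1117 K

F = 10^(6.86/10) = 4.85289
T_e = (F − 1)·T₀ = (4.85289 − 1) × 290 = 1117 K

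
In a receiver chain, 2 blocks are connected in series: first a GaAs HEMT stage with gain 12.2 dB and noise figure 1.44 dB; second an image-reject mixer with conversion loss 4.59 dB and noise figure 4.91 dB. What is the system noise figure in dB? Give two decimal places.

1.82 dB

Convert to linear (a loss of L dB is a gain of −L dB): F_i = 10^(NF_i/10), G_i = 10^(G_i,dB/10)
  Stage 1: F_1 = 10^(1.44/10) = 1.393, G_1 = 10^(12.2/10) = 16.60
  Stage 2: F_2 = 10^(4.91/10) = 3.097, G_2 = 10^(−4.59/10) = 0.3475
Friis cascade:
  F = 1.393 + (3.097 − 1)/16.60 = 1.520
NF = 10 log₁₀(1.520) = 1.82 dB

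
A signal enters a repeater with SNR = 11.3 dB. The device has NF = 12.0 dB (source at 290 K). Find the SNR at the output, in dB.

By definition F = SNR_in/SNR_out, so in dB: SNR_out = SNR_in − NF
SNR_out = 11.3 − 12.0 = −0.7 dB

−0.7 dB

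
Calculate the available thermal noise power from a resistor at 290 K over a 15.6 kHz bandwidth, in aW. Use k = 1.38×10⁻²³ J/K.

62.4 aW

P_n = kTB = 1.38×10⁻²³ × 290 × 1.56×10⁴ = 6.24×10⁻¹⁷ W = 62.4 aW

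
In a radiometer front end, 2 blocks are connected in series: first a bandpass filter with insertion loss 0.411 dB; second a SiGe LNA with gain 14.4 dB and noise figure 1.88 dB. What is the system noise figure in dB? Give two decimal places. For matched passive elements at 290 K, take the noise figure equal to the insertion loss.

Convert to linear (a loss of L dB is a gain of −L dB): F_i = 10^(NF_i/10), G_i = 10^(G_i,dB/10)
  Stage 1: F_1 = 10^(0.411/10) = 1.099, G_1 = 10^(−0.411/10) = 0.9097
  Stage 2: F_2 = 10^(1.88/10) = 1.542, G_2 = 10^(14.4/10) = 27.54
Friis cascade:
  F = 1.099 + (1.542 − 1)/0.9097 = 1.695
NF = 10 log₁₀(1.695) = 2.29 dB

2.29 dB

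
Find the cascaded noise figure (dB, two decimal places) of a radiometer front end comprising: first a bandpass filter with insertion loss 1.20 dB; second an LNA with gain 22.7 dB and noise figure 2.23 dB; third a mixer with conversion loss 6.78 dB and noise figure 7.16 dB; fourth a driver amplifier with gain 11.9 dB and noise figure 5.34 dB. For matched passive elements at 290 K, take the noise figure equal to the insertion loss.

3.64 dB

Convert to linear (a loss of L dB is a gain of −L dB): F_i = 10^(NF_i/10), G_i = 10^(G_i,dB/10)
  Stage 1: F_1 = 10^(1.20/10) = 1.318, G_1 = 10^(−1.20/10) = 0.7586
  Stage 2: F_2 = 10^(2.23/10) = 1.671, G_2 = 10^(22.7/10) = 186.2
  Stage 3: F_3 = 10^(7.16/10) = 5.200, G_3 = 10^(−6.78/10) = 0.2099
  Stage 4: F_4 = 10^(5.34/10) = 3.420, G_4 = 10^(11.9/10) = 15.49
Friis cascade:
  F = 1.318 + (1.671 − 1)/0.7586 + (5.200 − 1)/141.3 + (3.420 − 1)/29.65 = 2.314
NF = 10 log₁₀(2.314) = 3.64 dB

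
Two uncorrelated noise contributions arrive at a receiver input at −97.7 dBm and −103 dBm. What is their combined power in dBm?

−96.6 dBm

Convert to linear, add, convert back:
P₁ = 1.70×10⁻¹³ W, P₂ = 5.01×10⁻¹⁴ W
P_tot = 2.20×10⁻¹³ W → 10 log₁₀(P_tot / 10⁻³) = −96.6 dBm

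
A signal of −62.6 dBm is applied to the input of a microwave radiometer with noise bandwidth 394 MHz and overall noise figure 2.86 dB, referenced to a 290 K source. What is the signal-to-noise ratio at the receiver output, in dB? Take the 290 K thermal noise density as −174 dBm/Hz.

Noise floor: N = −174 + 10 log₁₀(B) + NF
10 log₁₀(3.94×10⁸) = 85.95 dB
N = −174 + 85.95 + 2.86 = −85.19 dBm
SNR = P_sig − N = −62.6 − (−85.19) = 22.59 dB → 22.6 dB

22.6 dB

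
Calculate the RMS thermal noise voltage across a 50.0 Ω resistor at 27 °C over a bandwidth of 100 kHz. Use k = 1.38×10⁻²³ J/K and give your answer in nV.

T = 27 °C + 273.15 = 300.15 K
V_n = √(4kTRB)
4kTRB = 4 × 1.38×10⁻²³ × 300.15 × 5.00×10¹ × 1.00×10⁵ = 8.28×10⁻¹⁴ V²
V_n = √(8.28×10⁻¹⁴) = 2.88×10⁻⁷ V = 288 nV

288 nV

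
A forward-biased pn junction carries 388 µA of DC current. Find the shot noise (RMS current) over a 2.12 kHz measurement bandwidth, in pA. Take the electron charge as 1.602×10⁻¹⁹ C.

I_n = √(2qI·B)
2qI·B = 2 × 1.602×10⁻¹⁹ × 3.88×10⁻⁴ × 2.12×10³ = 2.64×10⁻¹⁹ A²
I_n = √(2.64×10⁻¹⁹) = 5.13×10⁻¹⁰ A = 513 pA

513 pA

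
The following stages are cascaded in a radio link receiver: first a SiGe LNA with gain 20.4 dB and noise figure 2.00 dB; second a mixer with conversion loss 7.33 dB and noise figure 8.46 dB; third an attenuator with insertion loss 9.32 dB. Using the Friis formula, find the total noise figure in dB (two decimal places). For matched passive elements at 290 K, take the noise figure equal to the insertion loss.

3.04 dB

Convert to linear (a loss of L dB is a gain of −L dB): F_i = 10^(NF_i/10), G_i = 10^(G_i,dB/10)
  Stage 1: F_1 = 10^(2.00/10) = 1.585, G_1 = 10^(20.4/10) = 109.6
  Stage 2: F_2 = 10^(8.46/10) = 7.015, G_2 = 10^(−7.33/10) = 0.1849
  Stage 3: F_3 = 10^(9.32/10) = 8.551, G_3 = 10^(−9.32/10) = 0.1169
Friis cascade:
  F = 1.585 + (7.015 − 1)/109.6 + (8.551 − 1)/20.28 = 2.012
NF = 10 log₁₀(2.012) = 3.04 dB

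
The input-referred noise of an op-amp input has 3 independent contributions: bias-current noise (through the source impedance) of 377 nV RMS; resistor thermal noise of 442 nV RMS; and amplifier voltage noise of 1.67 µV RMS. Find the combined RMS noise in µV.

Uncorrelated sources add in power (mean-square): V_tot = √(ΣV_i²)
V_tot = √[(3.77×10⁻⁷)² + (4.42×10⁻⁷)² + (1.67×10⁻⁶)²] = 1.77×10⁻⁶ V = 1.77 µV

1.77 µV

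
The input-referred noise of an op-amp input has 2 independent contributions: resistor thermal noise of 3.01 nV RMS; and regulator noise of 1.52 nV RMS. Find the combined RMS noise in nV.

3.37 nV

Uncorrelated sources add in power (mean-square): V_tot = √(ΣV_i²)
V_tot = √[(3.01×10⁻⁹)² + (1.52×10⁻⁹)²] = 3.37×10⁻⁹ V = 3.37 nV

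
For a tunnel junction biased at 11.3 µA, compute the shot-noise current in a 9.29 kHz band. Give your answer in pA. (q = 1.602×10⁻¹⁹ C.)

I_n = √(2qI·B)
2qI·B = 2 × 1.602×10⁻¹⁹ × 1.13×10⁻⁵ × 9.29×10³ = 3.36×10⁻²⁰ A²
I_n = √(3.36×10⁻²⁰) = 1.83×10⁻¹⁰ A = 183 pA

183 pA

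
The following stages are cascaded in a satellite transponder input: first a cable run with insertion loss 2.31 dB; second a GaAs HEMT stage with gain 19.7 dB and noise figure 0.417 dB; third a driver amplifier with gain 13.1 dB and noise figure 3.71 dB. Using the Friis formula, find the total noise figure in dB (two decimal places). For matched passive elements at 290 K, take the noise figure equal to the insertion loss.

Convert to linear (a loss of L dB is a gain of −L dB): F_i = 10^(NF_i/10), G_i = 10^(G_i,dB/10)
  Stage 1: F_1 = 10^(2.31/10) = 1.702, G_1 = 10^(−2.31/10) = 0.5875
  Stage 2: F_2 = 10^(0.417/10) = 1.101, G_2 = 10^(19.7/10) = 93.33
  Stage 3: F_3 = 10^(3.71/10) = 2.350, G_3 = 10^(13.1/10) = 20.42
Friis cascade:
  F = 1.702 + (1.101 − 1)/0.5875 + (2.350 − 1)/54.83 = 1.898
NF = 10 log₁₀(1.898) = 2.78 dB

2.78 dB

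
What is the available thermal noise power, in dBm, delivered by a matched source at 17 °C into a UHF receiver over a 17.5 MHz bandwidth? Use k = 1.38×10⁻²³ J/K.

−101.5 dBm

T = 17 °C + 273.15 = 290.15 K
P_n = kTB = 1.38×10⁻²³ × 290.15 × 1.75×10⁷ = 7.01×10⁻¹⁴ W
In dBm: 10 log₁₀(7.01×10⁻¹⁴ / 10⁻³) = −101.5 dBm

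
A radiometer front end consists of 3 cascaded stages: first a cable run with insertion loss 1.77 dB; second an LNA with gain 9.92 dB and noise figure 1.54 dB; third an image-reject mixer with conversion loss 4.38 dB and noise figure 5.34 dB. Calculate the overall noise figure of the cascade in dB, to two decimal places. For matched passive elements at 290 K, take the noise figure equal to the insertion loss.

4.00 dB

Convert to linear (a loss of L dB is a gain of −L dB): F_i = 10^(NF_i/10), G_i = 10^(G_i,dB/10)
  Stage 1: F_1 = 10^(1.77/10) = 1.503, G_1 = 10^(−1.77/10) = 0.6653
  Stage 2: F_2 = 10^(1.54/10) = 1.426, G_2 = 10^(9.92/10) = 9.817
  Stage 3: F_3 = 10^(5.34/10) = 3.420, G_3 = 10^(−4.38/10) = 0.3648
Friis cascade:
  F = 1.503 + (1.426 − 1)/0.6653 + (3.420 − 1)/6.531 = 2.513
NF = 10 log₁₀(2.513) = 4.00 dB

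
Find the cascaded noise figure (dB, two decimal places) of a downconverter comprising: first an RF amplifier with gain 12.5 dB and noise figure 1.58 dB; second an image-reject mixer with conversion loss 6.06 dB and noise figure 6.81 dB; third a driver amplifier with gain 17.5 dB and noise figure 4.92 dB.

Convert to linear (a loss of L dB is a gain of −L dB): F_i = 10^(NF_i/10), G_i = 10^(G_i,dB/10)
  Stage 1: F_1 = 10^(1.58/10) = 1.439, G_1 = 10^(12.5/10) = 17.78
  Stage 2: F_2 = 10^(6.81/10) = 4.797, G_2 = 10^(−6.06/10) = 0.2477
  Stage 3: F_3 = 10^(4.92/10) = 3.105, G_3 = 10^(17.5/10) = 56.23
Friis cascade:
  F = 1.439 + (4.797 − 1)/17.78 + (3.105 − 1)/4.406 = 2.130
NF = 10 log₁₀(2.130) = 3.28 dB

3.28 dB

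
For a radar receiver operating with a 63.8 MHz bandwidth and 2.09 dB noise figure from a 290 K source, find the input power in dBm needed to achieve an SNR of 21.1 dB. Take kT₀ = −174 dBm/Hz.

−72.8 dBm

Sensitivity = −174 + 10 log₁₀(B) + NF + SNR_min
= −174 + 78.05 + 2.09 + 21.1
= −72.76 dBm → −72.8 dBm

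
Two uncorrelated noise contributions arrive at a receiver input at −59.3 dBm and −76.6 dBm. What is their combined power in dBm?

Convert to linear, add, convert back:
P₁ = 1.17×10⁻⁹ W, P₂ = 2.19×10⁻¹¹ W
P_tot = 1.20×10⁻⁹ W → 10 log₁₀(P_tot / 10⁻³) = −59.2 dBm

−59.2 dBm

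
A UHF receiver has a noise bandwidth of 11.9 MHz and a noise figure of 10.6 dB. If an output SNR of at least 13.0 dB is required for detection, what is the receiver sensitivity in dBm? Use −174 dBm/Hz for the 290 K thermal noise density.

−79.6 dBm

Sensitivity = −174 + 10 log₁₀(B) + NF + SNR_min
= −174 + 70.76 + 10.6 + 13.0
= −79.64 dBm → −79.6 dBm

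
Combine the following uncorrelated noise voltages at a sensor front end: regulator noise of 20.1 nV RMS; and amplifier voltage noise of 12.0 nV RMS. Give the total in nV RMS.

23.4 nV

Uncorrelated sources add in power (mean-square): V_tot = √(ΣV_i²)
V_tot = √[(2.01×10⁻⁸)² + (1.20×10⁻⁸)²] = 2.34×10⁻⁸ V = 23.4 nV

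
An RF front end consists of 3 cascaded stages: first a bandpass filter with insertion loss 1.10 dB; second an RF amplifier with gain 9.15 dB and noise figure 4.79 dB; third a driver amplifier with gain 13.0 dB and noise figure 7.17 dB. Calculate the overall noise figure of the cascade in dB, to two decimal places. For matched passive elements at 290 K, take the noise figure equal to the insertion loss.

6.57 dB

Convert to linear (a loss of L dB is a gain of −L dB): F_i = 10^(NF_i/10), G_i = 10^(G_i,dB/10)
  Stage 1: F_1 = 10^(1.10/10) = 1.288, G_1 = 10^(−1.10/10) = 0.7762
  Stage 2: F_2 = 10^(4.79/10) = 3.013, G_2 = 10^(9.15/10) = 8.222
  Stage 3: F_3 = 10^(7.17/10) = 5.212, G_3 = 10^(13.0/10) = 19.95
Friis cascade:
  F = 1.288 + (3.013 − 1)/0.7762 + (5.212 − 1)/6.383 = 4.541
NF = 10 log₁₀(4.541) = 6.57 dB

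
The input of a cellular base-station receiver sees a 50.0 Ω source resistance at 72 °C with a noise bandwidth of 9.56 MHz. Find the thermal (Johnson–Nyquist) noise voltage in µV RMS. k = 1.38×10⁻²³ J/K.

3.02 µV

T = 72 °C + 273.15 = 345.15 K
V_n = √(4kTRB)
4kTRB = 4 × 1.38×10⁻²³ × 345.15 × 5.00×10¹ × 9.56×10⁶ = 9.11×10⁻¹² V²
V_n = √(9.11×10⁻¹²) = 3.02×10⁻⁶ V = 3.02 µV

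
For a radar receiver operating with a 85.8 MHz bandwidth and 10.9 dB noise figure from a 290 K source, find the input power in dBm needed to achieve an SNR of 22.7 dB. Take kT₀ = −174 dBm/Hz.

Sensitivity = −174 + 10 log₁₀(B) + NF + SNR_min
= −174 + 79.33 + 10.9 + 22.7
= −61.07 dBm → −61.1 dBm

−61.1 dBm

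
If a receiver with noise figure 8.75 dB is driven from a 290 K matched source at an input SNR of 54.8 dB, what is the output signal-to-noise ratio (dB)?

46.05 dB

By definition F = SNR_in/SNR_out, so in dB: SNR_out = SNR_in − NF
SNR_out = 54.8 − 8.75 = 46.05 dB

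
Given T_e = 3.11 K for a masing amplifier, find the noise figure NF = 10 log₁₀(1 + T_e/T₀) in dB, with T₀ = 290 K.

0.046 dB

F = 1 + T_e/T₀ = 1 + 3.11/290 = 1.01072
NF = 10 log₁₀(1.01072) = 0.046 dB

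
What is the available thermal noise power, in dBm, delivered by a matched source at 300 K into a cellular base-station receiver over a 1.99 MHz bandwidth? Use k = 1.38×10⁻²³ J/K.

P_n = kTB = 1.38×10⁻²³ × 300 × 1.99×10⁶ = 8.24×10⁻¹⁵ W
In dBm: 10 log₁₀(8.24×10⁻¹⁵ / 10⁻³) = −110.8 dBm

−110.8 dBm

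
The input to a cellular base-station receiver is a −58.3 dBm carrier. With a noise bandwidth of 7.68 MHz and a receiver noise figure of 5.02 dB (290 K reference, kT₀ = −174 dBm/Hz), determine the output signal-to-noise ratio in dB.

41.8 dB

Noise floor: N = −174 + 10 log₁₀(B) + NF
10 log₁₀(7.68×10⁶) = 68.85 dB
N = −174 + 68.85 + 5.02 = −100.13 dBm
SNR = P_sig − N = −58.3 − (−100.13) = 41.83 dB → 41.8 dB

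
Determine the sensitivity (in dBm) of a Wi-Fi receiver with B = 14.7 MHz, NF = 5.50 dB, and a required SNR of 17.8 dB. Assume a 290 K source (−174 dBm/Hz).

−79.0 dBm

Sensitivity = −174 + 10 log₁₀(B) + NF + SNR_min
= −174 + 71.67 + 5.50 + 17.8
= −79.03 dBm → −79.0 dBm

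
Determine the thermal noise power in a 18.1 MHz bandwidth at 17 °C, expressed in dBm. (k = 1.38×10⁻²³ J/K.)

T = 17 °C + 273.15 = 290.15 K
P_n = kTB = 1.38×10⁻²³ × 290.15 × 1.81×10⁷ = 7.25×10⁻¹⁴ W
In dBm: 10 log₁₀(7.25×10⁻¹⁴ / 10⁻³) = −101.4 dBm

−101.4 dBm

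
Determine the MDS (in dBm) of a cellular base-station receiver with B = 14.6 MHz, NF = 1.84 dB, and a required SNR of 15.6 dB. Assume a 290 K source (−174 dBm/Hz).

−84.9 dBm

Sensitivity = −174 + 10 log₁₀(B) + NF + SNR_min
= −174 + 71.64 + 1.84 + 15.6
= −84.92 dBm → −84.9 dBm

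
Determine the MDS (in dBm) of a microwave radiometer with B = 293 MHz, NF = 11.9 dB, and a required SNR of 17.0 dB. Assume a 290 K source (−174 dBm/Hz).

Sensitivity = −174 + 10 log₁₀(B) + NF + SNR_min
= −174 + 84.67 + 11.9 + 17.0
= −60.43 dBm → −60.4 dBm

−60.4 dBm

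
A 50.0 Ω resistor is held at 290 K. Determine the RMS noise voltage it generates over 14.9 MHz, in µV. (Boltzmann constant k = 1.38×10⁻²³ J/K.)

3.45 µV

V_n = √(4kTRB)
4kTRB = 4 × 1.38×10⁻²³ × 290 × 5.00×10¹ × 1.49×10⁷ = 1.19×10⁻¹¹ V²
V_n = √(1.19×10⁻¹¹) = 3.45×10⁻⁶ V = 3.45 µV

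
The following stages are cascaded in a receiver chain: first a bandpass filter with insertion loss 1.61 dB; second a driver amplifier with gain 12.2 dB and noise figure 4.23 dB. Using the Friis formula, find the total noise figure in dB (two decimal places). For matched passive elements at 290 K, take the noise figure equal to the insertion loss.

Convert to linear (a loss of L dB is a gain of −L dB): F_i = 10^(NF_i/10), G_i = 10^(G_i,dB/10)
  Stage 1: F_1 = 10^(1.61/10) = 1.449, G_1 = 10^(−1.61/10) = 0.6902
  Stage 2: F_2 = 10^(4.23/10) = 2.649, G_2 = 10^(12.2/10) = 16.60
Friis cascade:
  F = 1.449 + (2.649 − 1)/0.6902 = 3.837
NF = 10 log₁₀(3.837) = 5.84 dB

5.84 dB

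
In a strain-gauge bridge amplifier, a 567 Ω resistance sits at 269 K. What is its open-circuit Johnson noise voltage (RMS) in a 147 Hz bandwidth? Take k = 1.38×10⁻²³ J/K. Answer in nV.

V_n = √(4kTRB)
4kTRB = 4 × 1.38×10⁻²³ × 269 × 5.67×10² × 1.47×10² = 1.24×10⁻¹⁵ V²
V_n = √(1.24×10⁻¹⁵) = 3.52×10⁻⁸ V = 35.2 nV

35.2 nV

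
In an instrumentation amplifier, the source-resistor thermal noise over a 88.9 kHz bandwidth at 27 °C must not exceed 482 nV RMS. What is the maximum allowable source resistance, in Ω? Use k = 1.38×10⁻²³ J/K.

T = 27 °C + 273.15 = 300.15 K
Johnson–Nyquist: V_n = √(4kTRB) ⇒ R = V_n² / (4kTB)
4kTB = 4 × 1.38×10⁻²³ × 300.15 × 8.89×10⁴ = 1.47×10⁻¹⁵
R = (4.82×10⁻⁷)² / 1.47×10⁻¹⁵ = 1.58×10² Ω = 158 Ω

158 Ω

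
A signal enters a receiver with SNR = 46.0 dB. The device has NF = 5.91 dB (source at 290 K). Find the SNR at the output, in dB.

By definition F = SNR_in/SNR_out, so in dB: SNR_out = SNR_in − NF
SNR_out = 46.0 − 5.91 = 40.09 dB

40.09 dB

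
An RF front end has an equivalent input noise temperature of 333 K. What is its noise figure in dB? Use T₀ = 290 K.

F = 1 + T_e/T₀ = 1 + 333/290 = 2.14828
NF = 10 log₁₀(2.14828) = 3.32 dB

3.32 dB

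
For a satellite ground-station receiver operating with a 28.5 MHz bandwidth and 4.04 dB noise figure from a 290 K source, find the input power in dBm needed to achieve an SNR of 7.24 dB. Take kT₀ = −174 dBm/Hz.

−88.2 dBm

Sensitivity = −174 + 10 log₁₀(B) + NF + SNR_min
= −174 + 74.55 + 4.04 + 7.24
= −88.17 dBm → −88.2 dBm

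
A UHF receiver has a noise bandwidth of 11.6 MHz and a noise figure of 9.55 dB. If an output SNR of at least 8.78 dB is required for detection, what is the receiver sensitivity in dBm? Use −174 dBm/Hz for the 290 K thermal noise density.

−85.0 dBm

Sensitivity = −174 + 10 log₁₀(B) + NF + SNR_min
= −174 + 70.64 + 9.55 + 8.78
= −85.03 dBm → −85.0 dBm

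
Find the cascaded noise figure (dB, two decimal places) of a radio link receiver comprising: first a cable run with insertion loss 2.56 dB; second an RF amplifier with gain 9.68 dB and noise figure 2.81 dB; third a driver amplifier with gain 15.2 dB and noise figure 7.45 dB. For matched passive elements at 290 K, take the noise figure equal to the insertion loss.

6.36 dB

Convert to linear (a loss of L dB is a gain of −L dB): F_i = 10^(NF_i/10), G_i = 10^(G_i,dB/10)
  Stage 1: F_1 = 10^(2.56/10) = 1.803, G_1 = 10^(−2.56/10) = 0.5546
  Stage 2: F_2 = 10^(2.81/10) = 1.910, G_2 = 10^(9.68/10) = 9.290
  Stage 3: F_3 = 10^(7.45/10) = 5.559, G_3 = 10^(15.2/10) = 33.11
Friis cascade:
  F = 1.803 + (1.910 − 1)/0.5546 + (5.559 − 1)/5.152 = 4.328
NF = 10 log₁₀(4.328) = 6.36 dB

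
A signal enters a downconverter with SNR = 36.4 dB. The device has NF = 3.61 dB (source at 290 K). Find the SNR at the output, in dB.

32.79 dB

By definition F = SNR_in/SNR_out, so in dB: SNR_out = SNR_in − NF
SNR_out = 36.4 − 3.61 = 32.79 dB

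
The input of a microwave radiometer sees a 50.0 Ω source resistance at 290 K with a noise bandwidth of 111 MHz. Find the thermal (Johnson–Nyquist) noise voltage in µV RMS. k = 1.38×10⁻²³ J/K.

V_n = √(4kTRB)
4kTRB = 4 × 1.38×10⁻²³ × 290 × 5.00×10¹ × 1.11×10⁸ = 8.88×10⁻¹¹ V²
V_n = √(8.88×10⁻¹¹) = 9.43×10⁻⁶ V = 9.43 µV

9.43 µV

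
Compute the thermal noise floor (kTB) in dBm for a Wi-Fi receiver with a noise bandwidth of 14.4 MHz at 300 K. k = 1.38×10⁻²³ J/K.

−102.2 dBm

P_n = kTB = 1.38×10⁻²³ × 300 × 1.44×10⁷ = 5.96×10⁻¹⁴ W
In dBm: 10 log₁₀(5.96×10⁻¹⁴ / 10⁻³) = −102.2 dBm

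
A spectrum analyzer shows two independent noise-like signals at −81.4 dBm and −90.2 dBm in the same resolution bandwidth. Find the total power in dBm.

Convert to linear, add, convert back:
P₁ = 7.24×10⁻¹² W, P₂ = 9.55×10⁻¹³ W
P_tot = 8.20×10⁻¹² W → 10 log₁₀(P_tot / 10⁻³) = −80.9 dBm

−80.9 dBm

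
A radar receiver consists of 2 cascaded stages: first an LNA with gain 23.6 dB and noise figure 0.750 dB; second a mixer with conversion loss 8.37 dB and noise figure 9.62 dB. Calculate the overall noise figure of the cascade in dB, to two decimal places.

Convert to linear (a loss of L dB is a gain of −L dB): F_i = 10^(NF_i/10), G_i = 10^(G_i,dB/10)
  Stage 1: F_1 = 10^(0.750/10) = 1.189, G_1 = 10^(23.6/10) = 229.1
  Stage 2: F_2 = 10^(9.62/10) = 9.162, G_2 = 10^(−8.37/10) = 0.1455
Friis cascade:
  F = 1.189 + (9.162 − 1)/229.1 = 1.224
NF = 10 log₁₀(1.224) = 0.88 dB

0.88 dB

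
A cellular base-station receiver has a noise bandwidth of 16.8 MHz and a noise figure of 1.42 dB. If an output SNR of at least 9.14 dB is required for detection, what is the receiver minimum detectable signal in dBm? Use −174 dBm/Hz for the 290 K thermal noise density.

−91.2 dBm

Sensitivity = −174 + 10 log₁₀(B) + NF + SNR_min
= −174 + 72.25 + 1.42 + 9.14
= −91.19 dBm → −91.2 dBm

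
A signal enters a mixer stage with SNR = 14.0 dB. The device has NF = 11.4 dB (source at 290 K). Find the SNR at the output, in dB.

By definition F = SNR_in/SNR_out, so in dB: SNR_out = SNR_in − NF
SNR_out = 14.0 − 11.4 = 2.6 dB

2.6 dB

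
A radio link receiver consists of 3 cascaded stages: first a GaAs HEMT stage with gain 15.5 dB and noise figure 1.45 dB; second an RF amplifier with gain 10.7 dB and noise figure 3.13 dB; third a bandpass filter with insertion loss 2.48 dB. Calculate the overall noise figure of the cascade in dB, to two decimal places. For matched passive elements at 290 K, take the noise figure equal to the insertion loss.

Convert to linear (a loss of L dB is a gain of −L dB): F_i = 10^(NF_i/10), G_i = 10^(G_i,dB/10)
  Stage 1: F_1 = 10^(1.45/10) = 1.396, G_1 = 10^(15.5/10) = 35.48
  Stage 2: F_2 = 10^(3.13/10) = 2.056, G_2 = 10^(10.7/10) = 11.75
  Stage 3: F_3 = 10^(2.48/10) = 1.770, G_3 = 10^(−2.48/10) = 0.5649
Friis cascade:
  F = 1.396 + (2.056 − 1)/35.48 + (1.770 − 1)/416.9 = 1.428
NF = 10 log₁₀(1.428) = 1.55 dB

1.55 dB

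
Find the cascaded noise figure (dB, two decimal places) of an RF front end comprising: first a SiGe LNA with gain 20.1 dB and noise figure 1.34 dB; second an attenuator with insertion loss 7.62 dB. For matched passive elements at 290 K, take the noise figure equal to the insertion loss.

Convert to linear (a loss of L dB is a gain of −L dB): F_i = 10^(NF_i/10), G_i = 10^(G_i,dB/10)
  Stage 1: F_1 = 10^(1.34/10) = 1.361, G_1 = 10^(20.1/10) = 102.3
  Stage 2: F_2 = 10^(7.62/10) = 5.781, G_2 = 10^(−7.62/10) = 0.1730
Friis cascade:
  F = 1.361 + (5.781 − 1)/102.3 = 1.408
NF = 10 log₁₀(1.408) = 1.49 dB

1.49 dB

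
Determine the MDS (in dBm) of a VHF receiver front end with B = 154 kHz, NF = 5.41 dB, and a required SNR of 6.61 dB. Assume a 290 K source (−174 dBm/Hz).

Sensitivity = −174 + 10 log₁₀(B) + NF + SNR_min
= −174 + 51.88 + 5.41 + 6.61
= −110.10 dBm → −110.1 dBm

−110.1 dBm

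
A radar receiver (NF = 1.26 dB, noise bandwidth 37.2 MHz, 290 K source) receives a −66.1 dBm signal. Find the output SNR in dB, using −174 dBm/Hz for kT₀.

Noise floor: N = −174 + 10 log₁₀(B) + NF
10 log₁₀(3.72×10⁷) = 75.71 dB
N = −174 + 75.71 + 1.26 = −97.03 dBm
SNR = P_sig − N = −66.1 − (−97.03) = 30.93 dB → 30.9 dB

30.9 dB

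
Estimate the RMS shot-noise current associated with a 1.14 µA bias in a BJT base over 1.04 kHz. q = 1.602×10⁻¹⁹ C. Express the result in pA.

I_n = √(2qI·B)
2qI·B = 2 × 1.602×10⁻¹⁹ × 1.14×10⁻⁶ × 1.04×10³ = 3.80×10⁻²² A²
I_n = √(3.80×10⁻²²) = 1.95×10⁻¹¹ A = 19.5 pA

19.5 pA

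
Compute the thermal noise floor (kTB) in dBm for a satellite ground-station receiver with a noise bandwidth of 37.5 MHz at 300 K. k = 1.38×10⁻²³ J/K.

P_n = kTB = 1.38×10⁻²³ × 300 × 3.75×10⁷ = 1.55×10⁻¹³ W
In dBm: 10 log₁₀(1.55×10⁻¹³ / 10⁻³) = −98.1 dBm

−98.1 dBm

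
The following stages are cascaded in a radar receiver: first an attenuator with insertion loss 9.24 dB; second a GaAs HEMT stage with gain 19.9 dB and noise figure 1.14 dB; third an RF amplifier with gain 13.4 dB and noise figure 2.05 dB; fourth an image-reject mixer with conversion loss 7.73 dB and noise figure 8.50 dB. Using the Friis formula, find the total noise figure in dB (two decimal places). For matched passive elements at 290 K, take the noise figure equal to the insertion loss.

10.41 dB

Convert to linear (a loss of L dB is a gain of −L dB): F_i = 10^(NF_i/10), G_i = 10^(G_i,dB/10)
  Stage 1: F_1 = 10^(9.24/10) = 8.395, G_1 = 10^(−9.24/10) = 0.1191
  Stage 2: F_2 = 10^(1.14/10) = 1.300, G_2 = 10^(19.9/10) = 97.72
  Stage 3: F_3 = 10^(2.05/10) = 1.603, G_3 = 10^(13.4/10) = 21.88
  Stage 4: F_4 = 10^(8.50/10) = 7.079, G_4 = 10^(−7.73/10) = 0.1687
Friis cascade:
  F = 8.395 + (1.300 − 1)/0.1191 + (1.603 − 1)/11.64 + (7.079 − 1)/254.7 = 10.99
NF = 10 log₁₀(10.99) = 10.41 dB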